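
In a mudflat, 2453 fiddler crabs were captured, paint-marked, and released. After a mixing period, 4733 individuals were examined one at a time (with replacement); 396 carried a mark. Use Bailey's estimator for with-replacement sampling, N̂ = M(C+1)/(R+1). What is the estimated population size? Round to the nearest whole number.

N ≈ 29,251

N̂ = 2453·(4733+1)/(396+1) = 2453·4734/397 = 11612502/397 ≈ 29250.6 → 29251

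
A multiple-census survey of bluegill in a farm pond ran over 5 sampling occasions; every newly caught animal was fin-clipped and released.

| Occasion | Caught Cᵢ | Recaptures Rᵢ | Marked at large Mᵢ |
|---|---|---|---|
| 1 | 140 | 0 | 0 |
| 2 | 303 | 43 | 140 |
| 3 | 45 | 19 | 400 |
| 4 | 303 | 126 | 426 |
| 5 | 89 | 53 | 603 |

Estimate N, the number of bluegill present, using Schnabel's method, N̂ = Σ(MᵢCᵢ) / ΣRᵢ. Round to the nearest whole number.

Σ MᵢCᵢ = 0·140 + 140·303 + 400·45 + 426·303 + 603·89 = 0 + 42420 + 18000 + 129078 + 53667 = 243165
Σ Rᵢ = 0 + 43 + 19 + 126 + 53 = 241
N̂ = 243165 / 241 ≈ 1009.0 → 1009

N ≈ 1009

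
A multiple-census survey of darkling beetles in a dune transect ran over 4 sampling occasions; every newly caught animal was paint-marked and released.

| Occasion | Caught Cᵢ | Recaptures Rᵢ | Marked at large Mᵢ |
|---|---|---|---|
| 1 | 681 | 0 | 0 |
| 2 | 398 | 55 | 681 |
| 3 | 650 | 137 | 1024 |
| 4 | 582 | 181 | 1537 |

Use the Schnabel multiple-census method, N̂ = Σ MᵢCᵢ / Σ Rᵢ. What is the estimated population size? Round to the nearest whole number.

N ≈ 4909

Σ MᵢCᵢ = 0·681 + 681·398 + 1024·650 + 1537·582 = 0 + 271038 + 665600 + 894534 = 1831172
Σ Rᵢ = 0 + 55 + 137 + 181 = 373
N̂ = 1831172 / 373 ≈ 4909.3 → 4909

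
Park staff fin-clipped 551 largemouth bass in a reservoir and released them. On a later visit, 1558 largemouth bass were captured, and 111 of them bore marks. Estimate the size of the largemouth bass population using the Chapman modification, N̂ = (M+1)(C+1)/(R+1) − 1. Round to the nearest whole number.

N̂ = (551+1)(1558+1)/(111+1) − 1 = 552·1559/112 − 1
= 860568/112 − 1 ≈ 7683.6 − 1 ≈ 7682.6 → 7683

N ≈ 7683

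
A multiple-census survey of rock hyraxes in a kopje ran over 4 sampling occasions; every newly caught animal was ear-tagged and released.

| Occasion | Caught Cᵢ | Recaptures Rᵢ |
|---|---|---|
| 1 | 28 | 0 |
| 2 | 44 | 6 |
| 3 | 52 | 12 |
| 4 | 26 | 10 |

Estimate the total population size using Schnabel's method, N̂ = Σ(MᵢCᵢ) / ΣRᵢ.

Marked at large before each occasion: Mᵢ = Σⱼ<ᵢ (Cⱼ − Rⱼ) → M1=0, M2=28, M3=66, M4=106
Σ MᵢCᵢ = 0·28 + 28·44 + 66·52 + 106·26 = 0 + 1232 + 3432 + 2756 = 7420
Σ Rᵢ = 0 + 6 + 12 + 10 = 28
N̂ = 7420 / 28 = 265

N = 265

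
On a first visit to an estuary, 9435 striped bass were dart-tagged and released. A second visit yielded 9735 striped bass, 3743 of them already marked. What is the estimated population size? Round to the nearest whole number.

N ≈ 24,539

N = (9435 × 9735) / 3743 = 91849725 / 3743 ≈ 24539.1 → 24539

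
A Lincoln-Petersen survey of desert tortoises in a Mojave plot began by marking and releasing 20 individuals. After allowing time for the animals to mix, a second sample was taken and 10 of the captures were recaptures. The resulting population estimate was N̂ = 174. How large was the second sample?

C = 87

From N = M·C/R: C = N·R / M = 174·10 / 20 = 1740 / 20 = 87.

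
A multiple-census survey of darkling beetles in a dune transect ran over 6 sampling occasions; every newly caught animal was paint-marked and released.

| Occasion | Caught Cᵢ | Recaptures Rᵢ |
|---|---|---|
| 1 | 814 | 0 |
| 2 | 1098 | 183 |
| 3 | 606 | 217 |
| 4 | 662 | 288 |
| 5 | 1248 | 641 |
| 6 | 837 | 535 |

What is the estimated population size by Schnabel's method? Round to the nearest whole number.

N ≈ 4854

Marked at large before each occasion: Mᵢ = Σⱼ<ᵢ (Cⱼ − Rⱼ) → M1=0, M2=814, M3=1729, M4=2118, M5=2492, M6=3099
Σ MᵢCᵢ = 0·814 + 814·1098 + 1729·606 + 2118·662 + 2492·1248 + 3099·837 = 0 + 893772 + 1047774 + 1402116 + 3110016 + 2593863 = 9047541
Σ Rᵢ = 0 + 183 + 217 + 288 + 641 + 535 = 1864
N̂ = 9047541 / 1864 ≈ 4853.8 → 4854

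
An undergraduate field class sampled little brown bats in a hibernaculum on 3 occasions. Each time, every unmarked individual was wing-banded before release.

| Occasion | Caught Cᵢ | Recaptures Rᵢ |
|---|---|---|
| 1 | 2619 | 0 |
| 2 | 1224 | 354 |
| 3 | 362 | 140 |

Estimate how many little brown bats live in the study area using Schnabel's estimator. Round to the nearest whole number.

Marked at large before each occasion: Mᵢ = Σⱼ<ᵢ (Cⱼ − Rⱼ) → M1=0, M2=2619, M3=3489
Σ MᵢCᵢ = 0·2619 + 2619·1224 + 3489·362 = 0 + 3205656 + 1263018 = 4468674
Σ Rᵢ = 0 + 354 + 140 = 494
N̂ = 4468674 / 494 ≈ 9045.9 → 9046

N ≈ 9046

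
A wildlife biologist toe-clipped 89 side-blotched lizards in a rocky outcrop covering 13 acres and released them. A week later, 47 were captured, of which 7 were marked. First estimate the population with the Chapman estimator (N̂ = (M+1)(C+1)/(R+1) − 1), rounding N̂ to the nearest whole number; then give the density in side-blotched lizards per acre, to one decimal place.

N̂ = 90·48/8 − 1 = 4320/8 − 1 = 539
Density = N̂ / area = 539 / 13 ≈ 41.46 → 41.5 per acre

density ≈ 41.5 side-blotched lizards per acre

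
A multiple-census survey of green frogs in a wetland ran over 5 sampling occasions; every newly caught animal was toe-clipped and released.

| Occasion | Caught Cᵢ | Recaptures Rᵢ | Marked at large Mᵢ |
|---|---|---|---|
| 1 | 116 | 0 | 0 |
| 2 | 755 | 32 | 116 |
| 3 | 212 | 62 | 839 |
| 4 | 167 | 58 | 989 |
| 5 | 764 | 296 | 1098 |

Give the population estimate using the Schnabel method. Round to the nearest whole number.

N ≈ 2834

Σ MᵢCᵢ = 0·116 + 116·755 + 839·212 + 989·167 + 1098·764 = 0 + 87580 + 177868 + 165163 + 838872 = 1269483
Σ Rᵢ = 0 + 32 + 62 + 58 + 296 = 448
N̂ = 1269483 / 448 ≈ 2833.7 → 2834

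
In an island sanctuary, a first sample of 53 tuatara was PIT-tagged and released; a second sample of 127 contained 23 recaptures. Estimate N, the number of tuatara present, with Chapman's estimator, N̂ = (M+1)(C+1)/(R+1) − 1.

N̂ = (53+1)(127+1)/(23+1) − 1 = 54·128/24 − 1
= 6912/24 − 1 = 288 − 1 = 287

N = 287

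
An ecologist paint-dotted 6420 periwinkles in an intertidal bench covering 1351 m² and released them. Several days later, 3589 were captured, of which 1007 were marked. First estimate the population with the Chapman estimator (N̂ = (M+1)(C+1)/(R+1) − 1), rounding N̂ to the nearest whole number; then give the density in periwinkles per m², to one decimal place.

density ≈ 16.9 periwinkles per m²

N̂ = 6421·3590/1008 − 1 = 23051390/1008 − 1 ≈ 22867.4 → 22867
Density = N̂ / area = 22867 / 1351 ≈ 16.93 → 16.9 per m²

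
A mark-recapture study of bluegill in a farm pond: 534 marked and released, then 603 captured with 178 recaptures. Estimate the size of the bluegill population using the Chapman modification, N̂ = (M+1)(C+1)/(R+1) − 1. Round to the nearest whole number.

N̂ = (534+1)(603+1)/(178+1) − 1 = 535·604/179 − 1
= 323140/179 − 1 ≈ 1805.3 − 1 ≈ 1804.3 → 1804

N ≈ 1804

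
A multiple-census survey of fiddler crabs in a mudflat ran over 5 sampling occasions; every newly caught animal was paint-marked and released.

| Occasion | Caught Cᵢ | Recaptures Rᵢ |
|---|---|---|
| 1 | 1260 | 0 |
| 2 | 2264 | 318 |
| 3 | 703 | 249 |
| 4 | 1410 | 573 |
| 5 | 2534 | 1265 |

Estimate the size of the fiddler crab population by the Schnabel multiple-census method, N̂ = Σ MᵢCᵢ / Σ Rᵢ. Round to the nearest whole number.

Marked at large before each occasion: Mᵢ = Σⱼ<ᵢ (Cⱼ − Rⱼ) → M1=0, M2=1260, M3=3206, M4=3660, M5=4497
Σ MᵢCᵢ = 0·1260 + 1260·2264 + 3206·703 + 3660·1410 + 4497·2534 = 0 + 2852640 + 2253818 + 5160600 + 11395398 = 21662456
Σ Rᵢ = 0 + 318 + 249 + 573 + 1265 = 2405
N̂ = 21662456 / 2405 ≈ 9007.3 → 9007

N ≈ 9007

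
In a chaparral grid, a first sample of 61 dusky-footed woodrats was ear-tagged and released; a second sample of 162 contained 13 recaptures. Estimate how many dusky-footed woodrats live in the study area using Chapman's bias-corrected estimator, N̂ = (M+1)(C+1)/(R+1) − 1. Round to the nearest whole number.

N̂ = (61+1)(162+1)/(13+1) − 1 = 62·163/14 − 1
= 10106/14 − 1 ≈ 721.9 − 1 ≈ 720.9 → 721

N ≈ 721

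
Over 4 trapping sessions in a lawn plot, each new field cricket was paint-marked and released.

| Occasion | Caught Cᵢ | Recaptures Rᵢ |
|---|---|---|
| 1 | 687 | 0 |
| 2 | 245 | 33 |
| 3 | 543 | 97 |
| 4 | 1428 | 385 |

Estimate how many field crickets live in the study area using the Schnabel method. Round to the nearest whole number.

N ≈ 5004

Marked at large before each occasion: Mᵢ = Σⱼ<ᵢ (Cⱼ − Rⱼ) → M1=0, M2=687, M3=899, M4=1345
Σ MᵢCᵢ = 0·687 + 687·245 + 899·543 + 1345·1428 = 0 + 168315 + 488157 + 1920660 = 2577132
Σ Rᵢ = 0 + 33 + 97 + 385 = 515
N̂ = 2577132 / 515 ≈ 5004.1 → 5004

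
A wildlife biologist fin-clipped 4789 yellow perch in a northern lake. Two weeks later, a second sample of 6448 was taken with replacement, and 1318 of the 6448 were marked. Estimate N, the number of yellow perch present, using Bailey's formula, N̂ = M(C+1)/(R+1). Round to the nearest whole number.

N ≈ 23,415

N̂ = 4789·(6448+1)/(1318+1) = 4789·6449/1319 = 30884261/1319 ≈ 23414.9 → 23415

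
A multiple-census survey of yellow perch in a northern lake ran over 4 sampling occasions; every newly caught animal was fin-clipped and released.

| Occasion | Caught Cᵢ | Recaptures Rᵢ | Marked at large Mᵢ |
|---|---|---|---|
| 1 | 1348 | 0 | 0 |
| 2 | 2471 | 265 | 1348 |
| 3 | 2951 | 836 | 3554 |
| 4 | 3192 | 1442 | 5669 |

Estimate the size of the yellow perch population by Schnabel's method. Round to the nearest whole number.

N ≈ 12,550

Σ MᵢCᵢ = 0·1348 + 1348·2471 + 3554·2951 + 5669·3192 = 0 + 3330908 + 10487854 + 18095448 = 31914210
Σ Rᵢ = 0 + 265 + 836 + 1442 = 2543
N̂ = 31914210 / 2543 ≈ 12549.8 → 12550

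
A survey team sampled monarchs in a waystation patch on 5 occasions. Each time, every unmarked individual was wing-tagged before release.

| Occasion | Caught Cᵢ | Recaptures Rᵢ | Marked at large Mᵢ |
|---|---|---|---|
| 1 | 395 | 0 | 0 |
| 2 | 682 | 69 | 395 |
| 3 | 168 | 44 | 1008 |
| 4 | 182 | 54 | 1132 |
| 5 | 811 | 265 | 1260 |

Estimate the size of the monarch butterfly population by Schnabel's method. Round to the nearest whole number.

N ≈ 3858

Σ MᵢCᵢ = 0·395 + 395·682 + 1008·168 + 1132·182 + 1260·811 = 0 + 269390 + 169344 + 206024 + 1021860 = 1666618
Σ Rᵢ = 0 + 69 + 44 + 54 + 265 = 432
N̂ = 1666618 / 432 ≈ 3857.9 → 3858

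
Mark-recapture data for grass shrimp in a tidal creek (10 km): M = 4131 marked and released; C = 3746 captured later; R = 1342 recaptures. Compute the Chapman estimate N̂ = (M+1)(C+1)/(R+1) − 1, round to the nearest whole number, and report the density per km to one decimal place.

density ≈ 1152.7 grass shrimp per km

N̂ = 4132·3747/1343 − 1 = 15482604/1343 − 1 ≈ 11527.4 → 11527
Density = N̂ / area = 11527 / 10 ≈ 1152.70 → 1152.7 per km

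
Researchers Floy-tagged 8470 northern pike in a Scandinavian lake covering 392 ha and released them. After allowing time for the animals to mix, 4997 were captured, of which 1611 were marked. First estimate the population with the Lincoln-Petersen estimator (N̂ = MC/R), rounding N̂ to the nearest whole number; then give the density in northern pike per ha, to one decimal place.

N̂ = 8470·4997/1611 = 42324590/1611 ≈ 26272.2 → 26272
Density = N̂ / area = 26272 / 392 ≈ 67.02 → 67.0 per ha

density ≈ 67.0 northern pike per ha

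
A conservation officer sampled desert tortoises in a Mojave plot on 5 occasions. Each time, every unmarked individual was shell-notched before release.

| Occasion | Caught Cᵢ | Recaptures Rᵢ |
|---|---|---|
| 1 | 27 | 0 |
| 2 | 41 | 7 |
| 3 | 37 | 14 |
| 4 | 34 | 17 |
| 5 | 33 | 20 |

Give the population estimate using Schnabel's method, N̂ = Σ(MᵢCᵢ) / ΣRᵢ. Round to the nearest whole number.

N ≈ 165

Marked at large before each occasion: Mᵢ = Σⱼ<ᵢ (Cⱼ − Rⱼ) → M1=0, M2=27, M3=61, M4=84, M5=101
Σ MᵢCᵢ = 0·27 + 27·41 + 61·37 + 84·34 + 101·33 = 0 + 1107 + 2257 + 2856 + 3333 = 9553
Σ Rᵢ = 0 + 7 + 14 + 17 + 20 = 58
N̂ = 9553 / 58 ≈ 164.7 → 165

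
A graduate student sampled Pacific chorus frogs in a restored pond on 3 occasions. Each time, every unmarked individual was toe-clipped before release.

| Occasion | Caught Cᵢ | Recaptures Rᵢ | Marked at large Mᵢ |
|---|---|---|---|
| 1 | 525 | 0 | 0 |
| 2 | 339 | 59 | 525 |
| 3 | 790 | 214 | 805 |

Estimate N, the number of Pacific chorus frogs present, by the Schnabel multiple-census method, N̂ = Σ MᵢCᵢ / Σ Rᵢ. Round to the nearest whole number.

Σ MᵢCᵢ = 0·525 + 525·339 + 805·790 = 0 + 177975 + 635950 = 813925
Σ Rᵢ = 0 + 59 + 214 = 273
N̂ = 813925 / 273 ≈ 2981.4 → 2981

N ≈ 2981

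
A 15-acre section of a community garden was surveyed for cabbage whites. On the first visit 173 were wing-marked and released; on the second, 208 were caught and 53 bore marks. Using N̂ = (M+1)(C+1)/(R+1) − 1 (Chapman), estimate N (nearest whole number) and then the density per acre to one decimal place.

density ≈ 44.8 cabbage whites per acre

N̂ = 174·209/54 − 1 = 36366/54 − 1 ≈ 672.4 → 672
Density = N̂ / area = 672 / 15 ≈ 44.80 → 44.8 per acre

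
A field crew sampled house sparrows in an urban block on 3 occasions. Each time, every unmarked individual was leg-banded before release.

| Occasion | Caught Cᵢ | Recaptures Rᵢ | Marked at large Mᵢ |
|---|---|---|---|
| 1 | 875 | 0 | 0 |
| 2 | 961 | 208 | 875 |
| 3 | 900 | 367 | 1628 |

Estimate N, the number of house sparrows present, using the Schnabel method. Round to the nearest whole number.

N ≈ 4011

Σ MᵢCᵢ = 0·875 + 875·961 + 1628·900 = 0 + 840875 + 1465200 = 2306075
Σ Rᵢ = 0 + 208 + 367 = 575
N̂ = 2306075 / 575 ≈ 4010.6 → 4011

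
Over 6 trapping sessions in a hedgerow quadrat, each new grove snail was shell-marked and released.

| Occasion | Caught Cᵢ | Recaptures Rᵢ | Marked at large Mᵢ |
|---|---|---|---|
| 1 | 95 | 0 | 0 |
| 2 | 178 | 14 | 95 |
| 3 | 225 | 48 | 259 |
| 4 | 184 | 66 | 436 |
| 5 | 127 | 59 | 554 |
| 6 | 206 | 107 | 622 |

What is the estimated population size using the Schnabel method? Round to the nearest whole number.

N ≈ 1204

Σ MᵢCᵢ = 0·95 + 95·178 + 259·225 + 436·184 + 554·127 + 622·206 = 0 + 16910 + 58275 + 80224 + 70358 + 128132 = 353899
Σ Rᵢ = 0 + 14 + 48 + 66 + 59 + 107 = 294
N̂ = 353899 / 294 ≈ 1203.7 → 1204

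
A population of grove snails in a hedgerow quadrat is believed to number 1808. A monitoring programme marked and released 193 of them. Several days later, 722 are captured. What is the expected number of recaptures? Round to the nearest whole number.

expected recaptures ≈ 77

Expected recaptures E[R] = M·C / N.
E[R] = 193 × 722 / 1808 = 139346 / 1808 ≈ 77.1 → 77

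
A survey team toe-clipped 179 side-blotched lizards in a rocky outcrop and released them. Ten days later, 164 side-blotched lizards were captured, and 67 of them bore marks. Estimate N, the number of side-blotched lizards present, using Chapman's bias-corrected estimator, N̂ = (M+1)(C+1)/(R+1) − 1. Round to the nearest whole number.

N̂ = (179+1)(164+1)/(67+1) − 1 = 180·165/68 − 1
= 29700/68 − 1 ≈ 436.8 − 1 ≈ 435.8 → 436

N ≈ 436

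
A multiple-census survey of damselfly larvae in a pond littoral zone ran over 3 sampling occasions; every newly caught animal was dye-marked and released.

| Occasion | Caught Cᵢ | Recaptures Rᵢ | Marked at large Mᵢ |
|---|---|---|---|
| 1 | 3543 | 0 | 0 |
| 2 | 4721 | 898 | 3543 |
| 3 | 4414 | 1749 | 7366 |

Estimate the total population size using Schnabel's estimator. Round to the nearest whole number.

N ≈ 18,602

Σ MᵢCᵢ = 0·3543 + 3543·4721 + 7366·4414 = 0 + 16726503 + 32513524 = 49240027
Σ Rᵢ = 0 + 898 + 1749 = 2647
N̂ = 49240027 / 2647 ≈ 18602.2 → 18602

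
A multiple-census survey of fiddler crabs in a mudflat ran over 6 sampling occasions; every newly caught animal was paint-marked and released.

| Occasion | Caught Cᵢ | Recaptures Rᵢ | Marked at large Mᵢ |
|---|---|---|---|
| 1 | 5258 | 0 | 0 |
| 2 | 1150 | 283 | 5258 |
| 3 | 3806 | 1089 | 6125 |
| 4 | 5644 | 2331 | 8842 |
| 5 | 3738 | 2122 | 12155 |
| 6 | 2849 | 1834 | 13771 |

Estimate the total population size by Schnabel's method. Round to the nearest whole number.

Σ MᵢCᵢ = 0·5258 + 5258·1150 + 6125·3806 + 8842·5644 + 12155·3738 + 13771·2849 = 0 + 6046700 + 23311750 + 49904248 + 45435390 + 39233579 = 163931667
Σ Rᵢ = 0 + 283 + 1089 + 2331 + 2122 + 1834 = 7659
N̂ = 163931667 / 7659 ≈ 21403.8 → 21404

N ≈ 21,404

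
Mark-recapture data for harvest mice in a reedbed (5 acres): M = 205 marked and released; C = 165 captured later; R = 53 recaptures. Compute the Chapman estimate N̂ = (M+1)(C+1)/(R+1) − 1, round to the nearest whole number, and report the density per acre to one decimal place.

N̂ = 206·166/54 − 1 = 34196/54 − 1 ≈ 632.3 → 632
Density = N̂ / area = 632 / 5 ≈ 126.40 → 126.4 per acre

density ≈ 126.4 harvest mice per acre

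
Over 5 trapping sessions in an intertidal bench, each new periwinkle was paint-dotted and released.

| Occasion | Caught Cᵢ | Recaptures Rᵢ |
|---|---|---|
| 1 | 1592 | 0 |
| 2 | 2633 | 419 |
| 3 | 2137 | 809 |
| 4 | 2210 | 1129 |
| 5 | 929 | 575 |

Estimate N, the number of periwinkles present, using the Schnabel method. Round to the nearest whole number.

Marked at large before each occasion: Mᵢ = Σⱼ<ᵢ (Cⱼ − Rⱼ) → M1=0, M2=1592, M3=3806, M4=5134, M5=6215
Σ MᵢCᵢ = 0·1592 + 1592·2633 + 3806·2137 + 5134·2210 + 6215·929 = 0 + 4191736 + 8133422 + 11346140 + 5773735 = 29445033
Σ Rᵢ = 0 + 419 + 809 + 1129 + 575 = 2932
N̂ = 29445033 / 2932 ≈ 10042.6 → 10043

N ≈ 10,043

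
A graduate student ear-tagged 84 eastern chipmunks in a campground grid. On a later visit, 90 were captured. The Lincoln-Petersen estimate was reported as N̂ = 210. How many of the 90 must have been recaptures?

From N = M·C/R: R = M·C / N = 84·90 / 210 = 7560 / 210 = 36.

R = 36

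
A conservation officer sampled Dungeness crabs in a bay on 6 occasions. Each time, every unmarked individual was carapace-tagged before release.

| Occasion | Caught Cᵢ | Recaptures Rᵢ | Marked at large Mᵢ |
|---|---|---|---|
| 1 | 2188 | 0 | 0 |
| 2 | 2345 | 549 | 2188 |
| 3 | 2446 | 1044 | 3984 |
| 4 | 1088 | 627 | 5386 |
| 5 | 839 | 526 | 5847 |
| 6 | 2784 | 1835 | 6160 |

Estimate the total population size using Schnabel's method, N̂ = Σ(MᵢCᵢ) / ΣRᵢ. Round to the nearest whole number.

N ≈ 9341

Σ MᵢCᵢ = 0·2188 + 2188·2345 + 3984·2446 + 5386·1088 + 5847·839 + 6160·2784 = 0 + 5130860 + 9744864 + 5859968 + 4905633 + 17149440 = 42790765
Σ Rᵢ = 0 + 549 + 1044 + 627 + 526 + 1835 = 4581
N̂ = 42790765 / 4581 ≈ 9340.9 → 9341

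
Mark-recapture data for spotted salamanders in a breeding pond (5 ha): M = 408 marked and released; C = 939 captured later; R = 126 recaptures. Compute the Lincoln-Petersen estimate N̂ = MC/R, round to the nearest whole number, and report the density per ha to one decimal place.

N̂ = 408·939/126 = 383112/126 ≈ 3040.6 → 3041
Density = N̂ / area = 3041 / 5 ≈ 608.20 → 608.2 per ha

density ≈ 608.2 spotted salamanders per ha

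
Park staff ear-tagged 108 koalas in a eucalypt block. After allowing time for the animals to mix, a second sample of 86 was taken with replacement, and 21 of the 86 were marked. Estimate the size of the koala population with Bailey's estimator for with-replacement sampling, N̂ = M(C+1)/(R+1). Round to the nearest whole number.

N ≈ 427

N̂ = 108·(86+1)/(21+1) = 108·87/22 = 9396/22 ≈ 427.1 → 427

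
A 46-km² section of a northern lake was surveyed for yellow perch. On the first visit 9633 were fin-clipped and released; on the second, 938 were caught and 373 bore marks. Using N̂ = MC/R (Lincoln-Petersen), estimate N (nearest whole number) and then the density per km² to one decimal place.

density ≈ 526.6 yellow perch per km²

N̂ = 9633·938/373 = 9035754/373 ≈ 24224.5 → 24225
Density = N̂ / area = 24225 / 46 ≈ 526.63 → 526.6 per km²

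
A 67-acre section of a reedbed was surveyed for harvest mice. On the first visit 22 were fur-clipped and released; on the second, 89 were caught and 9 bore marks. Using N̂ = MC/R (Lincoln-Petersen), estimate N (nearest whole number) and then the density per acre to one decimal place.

density ≈ 3.3 harvest mice per acre

N̂ = 22·89/9 = 1958/9 ≈ 217.6 → 218
Density = N̂ / area = 218 / 67 ≈ 3.25 → 3.3 per acre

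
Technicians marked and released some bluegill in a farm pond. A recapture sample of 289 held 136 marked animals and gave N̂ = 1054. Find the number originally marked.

From N = M·C/R: M = N·R / C = 1054·136 / 289 = 143344 / 289 = 496.

M = 496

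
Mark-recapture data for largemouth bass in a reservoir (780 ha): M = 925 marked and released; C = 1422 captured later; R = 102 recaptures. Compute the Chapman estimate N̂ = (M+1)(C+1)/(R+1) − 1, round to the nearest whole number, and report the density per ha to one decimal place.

N̂ = 926·1423/103 − 1 = 1317698/103 − 1 ≈ 12792.2 → 12792
Density = N̂ / area = 12792 / 780 ≈ 16.40 → 16.4 per ha

density ≈ 16.4 largemouth bass per ha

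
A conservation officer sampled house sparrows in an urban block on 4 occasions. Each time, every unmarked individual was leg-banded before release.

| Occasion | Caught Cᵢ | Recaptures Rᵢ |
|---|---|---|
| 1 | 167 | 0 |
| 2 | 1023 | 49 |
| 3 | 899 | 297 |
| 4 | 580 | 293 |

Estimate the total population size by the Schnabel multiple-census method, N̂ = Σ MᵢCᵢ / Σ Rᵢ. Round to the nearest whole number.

Marked at large before each occasion: Mᵢ = Σⱼ<ᵢ (Cⱼ − Rⱼ) → M1=0, M2=167, M3=1141, M4=1743
Σ MᵢCᵢ = 0·167 + 167·1023 + 1141·899 + 1743·580 = 0 + 170841 + 1025759 + 1010940 = 2207540
Σ Rᵢ = 0 + 49 + 297 + 293 = 639
N̂ = 2207540 / 639 ≈ 3454.7 → 3455

N ≈ 3455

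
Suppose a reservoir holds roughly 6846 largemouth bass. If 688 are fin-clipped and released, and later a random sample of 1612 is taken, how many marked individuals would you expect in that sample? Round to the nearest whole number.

expected recaptures ≈ 162

The marked fraction of the population is 688/6846, so in a sample of 1612 expect C·(M/N) marked.
E[R] = 688 × 1612 / 6846 = 1109056 / 6846 ≈ 162.0 → 162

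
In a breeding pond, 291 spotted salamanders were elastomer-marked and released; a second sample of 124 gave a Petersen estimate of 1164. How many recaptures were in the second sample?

R = 31

From N = M·C/R: R = M·C / N = 291·124 / 1164 = 36084 / 1164 = 31.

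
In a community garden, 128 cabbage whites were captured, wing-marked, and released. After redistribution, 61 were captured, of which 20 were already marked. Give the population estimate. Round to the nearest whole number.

N = (128 × 61) / 20 = 7808 / 20 ≈ 390.4 → 390

N ≈ 390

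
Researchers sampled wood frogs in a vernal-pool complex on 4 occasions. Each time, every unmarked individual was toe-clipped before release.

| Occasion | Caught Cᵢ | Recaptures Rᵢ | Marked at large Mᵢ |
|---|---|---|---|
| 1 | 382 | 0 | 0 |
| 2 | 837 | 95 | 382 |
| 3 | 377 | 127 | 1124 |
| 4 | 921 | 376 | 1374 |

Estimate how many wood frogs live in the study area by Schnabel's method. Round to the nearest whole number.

Σ MᵢCᵢ = 0·382 + 382·837 + 1124·377 + 1374·921 = 0 + 319734 + 423748 + 1265454 = 2008936
Σ Rᵢ = 0 + 95 + 127 + 376 = 598
N̂ = 2008936 / 598 ≈ 3359.4 → 3359

N ≈ 3359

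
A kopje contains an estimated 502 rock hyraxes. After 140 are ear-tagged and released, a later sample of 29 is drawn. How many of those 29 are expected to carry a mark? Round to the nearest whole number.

Expected recaptures E[R] = M·C / N.
E[R] = 140 × 29 / 502 = 4060 / 502 ≈ 8.1 → 8

expected recaptures ≈ 8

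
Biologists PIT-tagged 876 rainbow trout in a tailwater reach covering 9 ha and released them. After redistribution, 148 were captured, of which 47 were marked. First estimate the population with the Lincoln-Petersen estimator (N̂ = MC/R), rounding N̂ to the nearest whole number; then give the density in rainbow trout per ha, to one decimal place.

density ≈ 306.4 rainbow trout per ha

N̂ = 876·148/47 = 129648/47 ≈ 2758.47 → 2758
Density = N̂ / area = 2758 / 9 ≈ 306.44 → 306.4 per ha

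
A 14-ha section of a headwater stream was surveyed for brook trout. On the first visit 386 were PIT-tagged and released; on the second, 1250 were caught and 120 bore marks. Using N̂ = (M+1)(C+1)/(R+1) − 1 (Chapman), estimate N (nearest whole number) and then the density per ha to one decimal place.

density ≈ 285.7 brook trout per ha

N̂ = 387·1251/121 − 1 = 484137/121 − 1 ≈ 4000.1 → 4000
Density = N̂ / area = 4000 / 14 ≈ 285.71 → 285.7 per ha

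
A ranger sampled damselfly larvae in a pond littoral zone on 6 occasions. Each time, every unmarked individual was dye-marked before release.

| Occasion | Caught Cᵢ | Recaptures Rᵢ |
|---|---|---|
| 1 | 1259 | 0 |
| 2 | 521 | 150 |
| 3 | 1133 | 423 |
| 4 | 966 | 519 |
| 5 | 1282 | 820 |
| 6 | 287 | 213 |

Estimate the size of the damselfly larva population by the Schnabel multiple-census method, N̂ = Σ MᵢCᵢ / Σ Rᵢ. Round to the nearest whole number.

Marked at large before each occasion: Mᵢ = Σⱼ<ᵢ (Cⱼ − Rⱼ) → M1=0, M2=1259, M3=1630, M4=2340, M5=2787, M6=3249
Σ MᵢCᵢ = 0·1259 + 1259·521 + 1630·1133 + 2340·966 + 2787·1282 + 3249·287 = 0 + 655939 + 1846790 + 2260440 + 3572934 + 932463 = 9268566
Σ Rᵢ = 0 + 150 + 423 + 519 + 820 + 213 = 2125
N̂ = 9268566 / 2125 ≈ 4361.7 → 4362

N ≈ 4362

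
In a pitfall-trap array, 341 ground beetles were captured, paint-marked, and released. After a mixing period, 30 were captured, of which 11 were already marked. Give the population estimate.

N = 930

N = (341 × 30) / 11 = 10230 / 11 = 930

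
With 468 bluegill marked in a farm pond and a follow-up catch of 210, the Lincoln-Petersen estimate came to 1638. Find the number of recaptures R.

From N = M·C/R: R = M·C / N = 468·210 / 1638 = 98280 / 1638 = 60.

R = 60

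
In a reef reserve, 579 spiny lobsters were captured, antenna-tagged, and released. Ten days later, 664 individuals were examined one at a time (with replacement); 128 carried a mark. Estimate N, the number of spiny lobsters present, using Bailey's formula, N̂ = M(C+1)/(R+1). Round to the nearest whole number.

N̂ = 579·(664+1)/(128+1) = 579·665/129 = 385035/129 ≈ 2984.8 → 2985

N ≈ 2985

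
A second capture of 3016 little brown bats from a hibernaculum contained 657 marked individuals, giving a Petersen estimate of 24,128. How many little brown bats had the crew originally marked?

From N = M·C/R: M = N·R / C = 24128·657 / 3016 = 15852096 / 3016 = 5256.

M = 5256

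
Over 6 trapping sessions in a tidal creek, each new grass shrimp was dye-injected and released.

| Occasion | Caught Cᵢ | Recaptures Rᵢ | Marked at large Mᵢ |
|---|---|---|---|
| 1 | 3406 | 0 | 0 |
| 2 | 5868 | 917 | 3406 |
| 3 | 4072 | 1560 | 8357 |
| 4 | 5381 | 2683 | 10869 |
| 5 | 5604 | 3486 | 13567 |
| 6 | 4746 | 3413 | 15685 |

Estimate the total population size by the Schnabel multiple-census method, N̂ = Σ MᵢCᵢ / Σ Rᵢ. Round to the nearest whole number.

N ≈ 21,807

Σ MᵢCᵢ = 0·3406 + 3406·5868 + 8357·4072 + 10869·5381 + 13567·5604 + 15685·4746 = 0 + 19986408 + 34029704 + 58486089 + 76029468 + 74441010 = 262972679
Σ Rᵢ = 0 + 917 + 1560 + 2683 + 3486 + 3413 = 12059
N̂ = 262972679 / 12059 ≈ 21807.2 → 21807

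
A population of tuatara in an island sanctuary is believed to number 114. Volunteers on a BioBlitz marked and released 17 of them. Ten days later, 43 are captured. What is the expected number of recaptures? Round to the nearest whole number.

The marked fraction of the population is 17/114, so in a sample of 43 expect C·(M/N) marked.
E[R] = 17 × 43 / 114 = 731 / 114 ≈ 6.4 → 6

expected recaptures ≈ 6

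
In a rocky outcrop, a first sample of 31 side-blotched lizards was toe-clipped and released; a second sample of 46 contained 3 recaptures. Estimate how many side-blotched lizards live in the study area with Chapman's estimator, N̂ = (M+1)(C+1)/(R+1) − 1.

N̂ = (31+1)(46+1)/(3+1) − 1 = 32·47/4 − 1
= 1504/4 − 1 = 376 − 1 = 375

N = 375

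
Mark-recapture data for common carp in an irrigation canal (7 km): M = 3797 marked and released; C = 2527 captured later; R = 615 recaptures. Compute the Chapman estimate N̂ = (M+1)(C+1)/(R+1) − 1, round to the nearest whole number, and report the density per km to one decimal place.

N̂ = 3798·2528/616 − 1 = 9601344/616 − 1 ≈ 15585.6 → 15586
Density = N̂ / area = 15586 / 7 ≈ 2226.57 → 2226.6 per km

density ≈ 2226.6 common carp per km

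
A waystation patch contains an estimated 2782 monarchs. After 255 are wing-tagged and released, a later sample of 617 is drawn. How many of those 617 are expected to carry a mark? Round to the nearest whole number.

Expected recaptures E[R] = M·C / N.
E[R] = 255 × 617 / 2782 = 157335 / 2782 ≈ 56.6 → 57

expected recaptures ≈ 57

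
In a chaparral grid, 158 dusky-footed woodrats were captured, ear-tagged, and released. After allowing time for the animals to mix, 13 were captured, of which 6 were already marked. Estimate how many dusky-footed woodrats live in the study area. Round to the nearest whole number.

N ≈ 342

The marked fraction in the recapture sample should equal the marked fraction in the population: 6/13 = 158/N.
N = (158 × 13) / 6 = 2054 / 6 ≈ 342.3 → 342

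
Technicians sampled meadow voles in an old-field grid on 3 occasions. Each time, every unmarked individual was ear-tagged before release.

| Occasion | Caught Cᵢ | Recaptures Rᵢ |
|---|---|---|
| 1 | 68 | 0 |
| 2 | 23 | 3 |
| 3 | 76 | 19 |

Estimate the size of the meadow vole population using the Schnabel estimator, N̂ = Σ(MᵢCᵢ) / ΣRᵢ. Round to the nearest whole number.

Marked at large before each occasion: Mᵢ = Σⱼ<ᵢ (Cⱼ − Rⱼ) → M1=0, M2=68, M3=88
Σ MᵢCᵢ = 0·68 + 68·23 + 88·76 = 0 + 1564 + 6688 = 8252
Σ Rᵢ = 0 + 3 + 19 = 22
N̂ = 8252 / 22 ≈ 375.1 → 375

N ≈ 375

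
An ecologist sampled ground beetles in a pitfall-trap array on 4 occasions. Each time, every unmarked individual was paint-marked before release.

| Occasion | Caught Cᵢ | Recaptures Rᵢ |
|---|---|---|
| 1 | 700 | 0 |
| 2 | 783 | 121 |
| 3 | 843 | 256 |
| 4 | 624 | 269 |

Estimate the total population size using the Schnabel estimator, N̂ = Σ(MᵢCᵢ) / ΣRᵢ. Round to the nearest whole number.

Marked at large before each occasion: Mᵢ = Σⱼ<ᵢ (Cⱼ − Rⱼ) → M1=0, M2=700, M3=1362, M4=1949
Σ MᵢCᵢ = 0·700 + 700·783 + 1362·843 + 1949·624 = 0 + 548100 + 1148166 + 1216176 = 2912442
Σ Rᵢ = 0 + 121 + 256 + 269 = 646
N̂ = 2912442 / 646 ≈ 4508.4 → 4508

N ≈ 4508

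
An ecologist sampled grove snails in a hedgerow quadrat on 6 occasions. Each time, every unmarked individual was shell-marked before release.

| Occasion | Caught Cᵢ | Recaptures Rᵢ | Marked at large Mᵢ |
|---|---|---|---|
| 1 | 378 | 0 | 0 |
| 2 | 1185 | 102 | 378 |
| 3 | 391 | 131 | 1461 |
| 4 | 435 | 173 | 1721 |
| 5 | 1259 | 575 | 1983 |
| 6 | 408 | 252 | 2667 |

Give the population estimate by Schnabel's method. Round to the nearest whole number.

N ≈ 4341

Σ MᵢCᵢ = 0·378 + 378·1185 + 1461·391 + 1721·435 + 1983·1259 + 2667·408 = 0 + 447930 + 571251 + 748635 + 2496597 + 1088136 = 5352549
Σ Rᵢ = 0 + 102 + 131 + 173 + 575 + 252 = 1233
N̂ = 5352549 / 1233 ≈ 4341.1 → 4341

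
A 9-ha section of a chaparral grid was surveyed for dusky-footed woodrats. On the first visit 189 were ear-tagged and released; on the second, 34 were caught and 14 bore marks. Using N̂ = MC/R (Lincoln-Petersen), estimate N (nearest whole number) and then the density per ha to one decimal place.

density ≈ 51.0 dusky-footed woodrats per ha

N̂ = 189·34/14 = 6426/14 = 459
Density = N̂ / area = 459 / 9 = 51.0 per ha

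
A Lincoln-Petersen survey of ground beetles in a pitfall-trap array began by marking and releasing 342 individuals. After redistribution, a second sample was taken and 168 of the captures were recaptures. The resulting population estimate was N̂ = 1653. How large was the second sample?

From N = M·C/R: C = N·R / M = 1653·168 / 342 = 277704 / 342 = 812.

C = 812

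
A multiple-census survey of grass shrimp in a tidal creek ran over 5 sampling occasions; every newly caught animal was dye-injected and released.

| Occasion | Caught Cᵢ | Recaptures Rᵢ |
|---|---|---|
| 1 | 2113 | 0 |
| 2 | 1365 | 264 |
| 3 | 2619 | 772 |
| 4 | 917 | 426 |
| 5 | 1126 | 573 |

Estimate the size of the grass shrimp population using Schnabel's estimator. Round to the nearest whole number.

Marked at large before each occasion: Mᵢ = Σⱼ<ᵢ (Cⱼ − Rⱼ) → M1=0, M2=2113, M3=3214, M4=5061, M5=5552
Σ MᵢCᵢ = 0·2113 + 2113·1365 + 3214·2619 + 5061·917 + 5552·1126 = 0 + 2884245 + 8417466 + 4640937 + 6251552 = 22194200
Σ Rᵢ = 0 + 264 + 772 + 426 + 573 = 2035
N̂ = 22194200 / 2035 ≈ 10906.2 → 10906

N ≈ 10,906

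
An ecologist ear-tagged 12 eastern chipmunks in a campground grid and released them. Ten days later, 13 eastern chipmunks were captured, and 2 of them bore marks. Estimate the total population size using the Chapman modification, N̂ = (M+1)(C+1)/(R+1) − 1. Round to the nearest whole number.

N ≈ 60

N̂ = (12+1)(13+1)/(2+1) − 1 = 13·14/3 − 1
= 182/3 − 1 ≈ 60.7 − 1 ≈ 59.7 → 60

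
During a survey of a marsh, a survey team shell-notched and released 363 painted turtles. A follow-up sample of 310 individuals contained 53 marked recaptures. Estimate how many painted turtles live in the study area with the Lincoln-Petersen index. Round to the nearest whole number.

N ≈ 2123

N = (363 × 310) / 53 = 112530 / 53 ≈ 2123.2 → 2123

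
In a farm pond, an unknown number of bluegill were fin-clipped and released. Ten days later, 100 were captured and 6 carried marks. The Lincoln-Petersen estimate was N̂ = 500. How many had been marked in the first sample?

From N = M·C/R: M = N·R / C = 500·6 / 100 = 3000 / 100 = 30.

M = 30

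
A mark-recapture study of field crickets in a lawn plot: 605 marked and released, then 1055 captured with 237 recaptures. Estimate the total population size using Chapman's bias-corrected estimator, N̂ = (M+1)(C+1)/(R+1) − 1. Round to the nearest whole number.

N̂ = (605+1)(1055+1)/(237+1) − 1 = 606·1056/238 − 1
= 639936/238 − 1 ≈ 2688.8 − 1 ≈ 2687.8 → 2688

N ≈ 2688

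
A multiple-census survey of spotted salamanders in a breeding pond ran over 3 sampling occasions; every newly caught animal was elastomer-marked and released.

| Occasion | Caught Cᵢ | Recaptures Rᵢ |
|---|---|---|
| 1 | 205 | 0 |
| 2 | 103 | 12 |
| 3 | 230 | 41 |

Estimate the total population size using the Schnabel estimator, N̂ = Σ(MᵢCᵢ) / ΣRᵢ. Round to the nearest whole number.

N ≈ 1683

Marked at large before each occasion: Mᵢ = Σⱼ<ᵢ (Cⱼ − Rⱼ) → M1=0, M2=205, M3=296
Σ MᵢCᵢ = 0·205 + 205·103 + 296·230 = 0 + 21115 + 68080 = 89195
Σ Rᵢ = 0 + 12 + 41 = 53
N̂ = 89195 / 53 ≈ 1682.9 → 1683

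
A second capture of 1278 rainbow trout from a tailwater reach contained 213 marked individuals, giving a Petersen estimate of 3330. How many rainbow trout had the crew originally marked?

M = 555

From N = M·C/R: M = N·R / C = 3330·213 / 1278 = 709290 / 1278 = 555.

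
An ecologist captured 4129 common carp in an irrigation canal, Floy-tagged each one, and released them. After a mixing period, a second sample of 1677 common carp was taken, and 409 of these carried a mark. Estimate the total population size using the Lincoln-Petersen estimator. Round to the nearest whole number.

N ≈ 16,930

Lincoln-Petersen assumes M/N = R/C, so N = M·C / R.
N = (4129 × 1677) / 409 = 6924333 / 409 ≈ 16929.9 → 16930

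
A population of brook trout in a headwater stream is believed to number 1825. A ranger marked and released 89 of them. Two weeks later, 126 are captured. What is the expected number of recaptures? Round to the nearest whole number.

expected recaptures ≈ 6

The marked fraction of the population is 89/1825, so in a sample of 126 expect C·(M/N) marked.
E[R] = 89 × 126 / 1825 = 11214 / 1825 ≈ 6.1 → 6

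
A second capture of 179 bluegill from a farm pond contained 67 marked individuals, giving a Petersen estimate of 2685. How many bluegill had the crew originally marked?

M = 1005

From N = M·C/R: M = N·R / C = 2685·67 / 179 = 179895 / 179 = 1005.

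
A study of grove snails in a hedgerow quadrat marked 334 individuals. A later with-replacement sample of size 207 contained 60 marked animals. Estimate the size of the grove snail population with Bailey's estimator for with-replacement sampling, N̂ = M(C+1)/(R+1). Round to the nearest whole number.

N ≈ 1139

N̂ = 334·(207+1)/(60+1) = 334·208/61 = 69472/61 ≈ 1138.9 → 1139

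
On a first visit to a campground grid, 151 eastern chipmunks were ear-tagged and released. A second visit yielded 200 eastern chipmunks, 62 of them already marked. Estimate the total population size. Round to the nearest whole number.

N ≈ 487

N = (151 × 200) / 62 = 30200 / 62 ≈ 487.1 → 487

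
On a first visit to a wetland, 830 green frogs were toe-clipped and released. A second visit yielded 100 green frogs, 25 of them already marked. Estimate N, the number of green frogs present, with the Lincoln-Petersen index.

N = 3320

The marked fraction in the recapture sample should equal the marked fraction in the population: 25/100 = 830/N.
N = (830 × 100) / 25 = 83000 / 25 = 3320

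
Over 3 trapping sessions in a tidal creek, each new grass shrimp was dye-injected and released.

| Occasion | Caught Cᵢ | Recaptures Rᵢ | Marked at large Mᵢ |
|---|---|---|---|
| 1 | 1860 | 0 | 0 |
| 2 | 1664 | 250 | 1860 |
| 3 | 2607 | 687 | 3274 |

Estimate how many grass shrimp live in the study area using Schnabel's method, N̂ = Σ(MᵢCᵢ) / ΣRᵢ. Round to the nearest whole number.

Σ MᵢCᵢ = 0·1860 + 1860·1664 + 3274·2607 = 0 + 3095040 + 8535318 = 11630358
Σ Rᵢ = 0 + 250 + 687 = 937
N̂ = 11630358 / 937 ≈ 12412.3 → 12412

N ≈ 12,412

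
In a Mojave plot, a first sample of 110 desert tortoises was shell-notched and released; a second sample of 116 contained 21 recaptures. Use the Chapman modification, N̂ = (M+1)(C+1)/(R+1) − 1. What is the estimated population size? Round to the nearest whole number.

N ≈ 589

N̂ = (110+1)(116+1)/(21+1) − 1 = 111·117/22 − 1
= 12987/22 − 1 ≈ 590.3 − 1 ≈ 589.3 → 589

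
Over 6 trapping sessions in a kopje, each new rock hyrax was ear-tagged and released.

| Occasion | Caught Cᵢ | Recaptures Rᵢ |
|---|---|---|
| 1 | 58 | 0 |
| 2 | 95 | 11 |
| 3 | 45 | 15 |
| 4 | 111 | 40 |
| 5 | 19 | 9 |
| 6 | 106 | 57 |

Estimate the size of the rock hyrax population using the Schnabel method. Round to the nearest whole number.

N ≈ 473

Marked at large before each occasion: Mᵢ = Σⱼ<ᵢ (Cⱼ − Rⱼ) → M1=0, M2=58, M3=142, M4=172, M5=243, M6=253
Σ MᵢCᵢ = 0·58 + 58·95 + 142·45 + 172·111 + 243·19 + 253·106 = 0 + 5510 + 6390 + 19092 + 4617 + 26818 = 62427
Σ Rᵢ = 0 + 11 + 15 + 40 + 9 + 57 = 132
N̂ = 62427 / 132 ≈ 472.9 → 473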